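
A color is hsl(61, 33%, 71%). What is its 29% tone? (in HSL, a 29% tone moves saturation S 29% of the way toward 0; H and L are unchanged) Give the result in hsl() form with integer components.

S moves 29% from 33 toward 0: 33 − 9.57 = 23.43 → 23.
H and L are unchanged.

hsl(61, 23%, 71%)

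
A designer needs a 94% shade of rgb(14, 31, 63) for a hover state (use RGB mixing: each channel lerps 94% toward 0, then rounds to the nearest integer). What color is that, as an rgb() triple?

rgb(1, 2, 4)

A 94% shade moves each channel 94% toward 0:
  R: 14 + 0.94×(0−14) = 14 − 13.16 = 0.84 → 1
  G: 31 + 0.94×(0−31) = 31 − 29.14 = 1.86 → 2
  B: 63 + 0.94×(0−63) = 63 − 59.22 = 3.78 → 4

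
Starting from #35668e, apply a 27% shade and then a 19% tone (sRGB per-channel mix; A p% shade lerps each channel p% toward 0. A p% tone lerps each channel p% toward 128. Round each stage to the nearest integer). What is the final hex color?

#35668e is rgb(53, 102, 142).
Lerp each channel 27% toward 0:
  R: 53 − 14.31 = 38.69 → 39
  G: 102 + 0.27×(0−102) = 102 − 27.54 = 74.46 → 74
  B: 142 + 0.27×(0−142) = 142 − 38.34 = 103.66 → 104
After the shade: rgb(39, 74, 104) = #274a68.
Lerp each channel 19% toward 128:
  R: 39 + 16.91 = 55.91 → 56
  G: 74 + 0.19×(128−74) = 74 + 10.26 = 84.26 → 84
  B: 104 + 4.56 = 108.56 → 109
rgb(56, 84, 109) = #38546d.

#38546d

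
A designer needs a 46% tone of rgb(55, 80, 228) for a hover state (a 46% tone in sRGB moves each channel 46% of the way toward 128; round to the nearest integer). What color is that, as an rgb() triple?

A 46% tone moves each channel 46% toward 128:
  R: 55 + 33.58 = 88.58 → 89
  G: 80 + 22.08 = 102.08 → 102
  B: 228 − 46 = 182 → 182

rgb(89, 102, 182)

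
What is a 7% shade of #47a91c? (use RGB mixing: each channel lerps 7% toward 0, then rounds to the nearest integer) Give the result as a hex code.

#429d1a

#47a91c is rgb(71, 169, 28).
A 7% shade moves each channel 7% toward 0:
  R: 71 − 4.97 = 66.03 → 66
  G: 169 − 11.83 = 157.17 → 157
  B: 28 + 0.07×(0−28) = 28 − 1.96 = 26.04 → 26
rgb(66, 157, 26) = #429d1a.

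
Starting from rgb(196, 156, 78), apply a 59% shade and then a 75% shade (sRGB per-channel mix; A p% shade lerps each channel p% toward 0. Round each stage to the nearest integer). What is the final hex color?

A 59% shade moves each channel 59% toward 0:
  R: 196 − 115.64 = 80.36 → 80
  G: 156 + 0.59×(0−156) = 156 − 92.04 = 63.96 → 64
  B: 78 − 46.02 = 31.98 → 32
After the shade: rgb(80, 64, 32) = #504020.
Lerp each channel 75% toward 0:
  R: 80 + 0.75×(0−80) = 80 − 60 = 20 → 20
  G: 64 + 0.75×(0−64) = 64 − 48 = 16 → 16
  B: 32 + 0.75×(0−32) = 32 − 24 = 8 → 8
rgb(20, 16, 8) = #141008.

#141008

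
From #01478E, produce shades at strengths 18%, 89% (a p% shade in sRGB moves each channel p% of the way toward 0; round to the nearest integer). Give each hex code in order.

#01478E is rgb(1, 71, 142).
18%: (1→1, 71 − 12.78 = 58.22→58, 142 − 25.56 = 116.44→116) → #013A74
89%: (1 − 0.89 = 0.11→0, 71 − 63.19 = 7.81→8, 142 − 126.38 = 15.62→16) → #000810

#013A74, #000810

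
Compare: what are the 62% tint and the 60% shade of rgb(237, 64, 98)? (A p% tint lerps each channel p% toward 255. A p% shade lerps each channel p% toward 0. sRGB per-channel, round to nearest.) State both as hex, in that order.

62% tint:
  R: 237 + 0.62×(255−237) = 237 + 11.16 = 248.16 → 248
  G: 64 + 0.62×(255−64) = 64 + 118.42 = 182.42 → 182
  B: 98 + 97.34 = 195.34 → 195
  → #f8b6c3
60% shade:
  R: 237 − 142.2 = 94.8 → 95
  G: 64 − 38.4 = 25.6 → 26
  B: 98 − 58.8 = 39.2 → 39
  → #5f1a27

#f8b6c3, #5f1a27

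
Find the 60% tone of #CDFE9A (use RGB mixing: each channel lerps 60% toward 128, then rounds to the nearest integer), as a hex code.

#9FB28A

#CDFE9A is rgb(205, 254, 154).
Per channel, c → c + 0.6(128 − c):
  R: 205 − 46.2 = 158.8 → 159
  G: 254 + 0.6×(128−254) = 254 − 75.6 = 178.4 → 178
  B: 154 + 0.6×(128−154) = 154 − 15.6 = 138.4 → 138
rgb(159, 178, 138) = #9FB28A.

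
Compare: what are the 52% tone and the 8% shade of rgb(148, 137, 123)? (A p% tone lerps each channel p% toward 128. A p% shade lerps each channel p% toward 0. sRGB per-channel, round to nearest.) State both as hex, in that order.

#8A847E, #887E71

52% tone:
  R: 148 + 0.52×(128−148) = 148 − 10.4 = 137.6 → 138
  G: 137 − 4.68 = 132.32 → 132
  B: 123 + 2.6 = 125.6 → 126
  → #8A847E
8% shade:
  R: 148 − 11.84 = 136.16 → 136
  G: 137 + 0.08×(0−137) = 137 − 10.96 = 126.04 → 126
  B: 123 − 9.84 = 113.16 → 113
  → #887E71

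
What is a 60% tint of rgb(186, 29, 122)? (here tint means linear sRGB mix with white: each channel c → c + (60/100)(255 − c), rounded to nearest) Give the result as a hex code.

#e3a5ca

A 60% tint moves each channel 60% toward 255:
  R: 186 + 0.6×(255−186) = 186 + 41.4 = 227.4 → 227
  G: 29 + 135.6 = 164.6 → 165
  B: 122 + 79.8 = 201.8 → 202
rgb(227, 165, 202) = #e3a5ca.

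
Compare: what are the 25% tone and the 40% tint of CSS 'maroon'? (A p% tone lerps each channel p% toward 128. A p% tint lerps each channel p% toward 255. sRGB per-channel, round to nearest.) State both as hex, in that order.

#802020, #B36666

CSS maroon is rgb(128, 0, 0).
25% tone:
  R: 128 + 0.25×(128−128) = 128 + 0 = 128 → 128
  G: 0 + 0.25×(128−0) = 0 + 32 = 32 → 32
  B: 0 + 0.25×(128−0) = 0 + 32 = 32 → 32
  → #802020
40% tint:
  R: 128 + 0.4×(255−128) = 128 + 50.8 = 178.8 → 179
  G: 0 + 0.4×(255−0) = 0 + 102 = 102 → 102
  B: 0 + 0.4×(255−0) = 0 + 102 = 102 → 102
  → #B36666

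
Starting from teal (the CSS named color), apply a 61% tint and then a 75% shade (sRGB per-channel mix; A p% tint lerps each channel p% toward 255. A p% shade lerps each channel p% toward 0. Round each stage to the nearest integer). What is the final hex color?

CSS teal is rgb(0, 128, 128).
A 61% tint moves each channel 61% toward 255:
  R: 0 + 0.61×(255−0) = 0 + 155.55 = 155.55 → 156
  G: 128 + 77.47 = 205.47 → 205
  B: 128 + 77.47 = 205.47 → 205
After the tint: rgb(156, 205, 205) = #9CCDCD.
Per channel, c → c + 0.75(0 − c):
  R: 156 − 117 = 39 → 39
  G: 205 − 153.75 = 51.25 → 51
  B: 205 + 0.75×(0−205) = 205 − 153.75 = 51.25 → 51
rgb(39, 51, 51) = #273333.

#273333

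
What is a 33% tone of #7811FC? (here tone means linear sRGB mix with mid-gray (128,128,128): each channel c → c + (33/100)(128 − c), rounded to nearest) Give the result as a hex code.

#7811FC is rgb(120, 17, 252).
Lerp each channel 33% toward 128:
  R: 120 + 2.64 = 122.64 → 123
  G: 17 + 0.33×(128−17) = 17 + 36.63 = 53.63 → 54
  B: 252 + 0.33×(128−252) = 252 − 40.92 = 211.08 → 211
rgb(123, 54, 211) = #7B36D3.

#7B36D3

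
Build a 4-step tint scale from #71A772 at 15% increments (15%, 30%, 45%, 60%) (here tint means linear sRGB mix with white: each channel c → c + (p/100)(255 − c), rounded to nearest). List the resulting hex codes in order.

#71A772 is rgb(113, 167, 114).
15%: (113 + 21.3 = 134.3→134, 167 + 13.2 = 180.2→180, 114 + 21.15 = 135.15→135) → #86B487
30%: (113 + 42.6 = 155.6→156, 167 + 26.4 = 193.4→193, 114 + 42.3 = 156.3→156) → #9CC19C
45%: (113 + 63.9 = 176.9→177, 167 + 39.6 = 206.6→207, 114 + 63.45 = 177.45→177) → #B1CFB1
60%: (113 + 85.2 = 198.2→198, 167 + 52.8 = 219.8→220, 114 + 84.6 = 198.6→199) → #C6DCC7

#86B487, #9CC19C, #B1CFB1, #C6DCC7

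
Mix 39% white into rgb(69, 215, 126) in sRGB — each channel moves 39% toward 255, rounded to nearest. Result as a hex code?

Lerp each channel 39% toward 255:
  R: 69 + 0.39×(255−69) = 69 + 72.54 = 141.54 → 142
  G: 215 + 0.39×(255−215) = 215 + 15.6 = 230.6 → 231
  B: 126 + 50.31 = 176.31 → 176
rgb(142, 231, 176) = #8ee7b0.

#8ee7b0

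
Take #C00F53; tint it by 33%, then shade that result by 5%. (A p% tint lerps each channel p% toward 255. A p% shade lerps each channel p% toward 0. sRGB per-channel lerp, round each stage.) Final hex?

#CA5985

#C00F53 is rgb(192, 15, 83).
Lerp each channel 33% toward 255:
  R: 192 + 0.33×(255−192) = 192 + 20.79 = 212.79 → 213
  G: 15 + 79.2 = 94.2 → 94
  B: 83 + 0.33×(255−83) = 83 + 56.76 = 139.76 → 140
After the tint: rgb(213, 94, 140) = #D55E8C.
A 5% shade moves each channel 5% toward 0:
  R: 213 + 0.05×(0−213) = 213 − 10.65 = 202.35 → 202
  G: 94 − 4.7 = 89.3 → 89
  B: 140 + 0.05×(0−140) = 140 − 7 = 133 → 133
rgb(202, 89, 133) = #CA5985.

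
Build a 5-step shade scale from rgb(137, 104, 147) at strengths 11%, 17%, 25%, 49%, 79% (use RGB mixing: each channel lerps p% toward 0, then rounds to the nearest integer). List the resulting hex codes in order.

11%: (137 − 15.07 = 121.93→122, 104 − 11.44 = 92.56→93, 147 − 16.17 = 130.83→131) → #7a5d83
17%: (137 − 23.29 = 113.71→114, 104 − 17.68 = 86.32→86, 147 − 24.99 = 122.01→122) → #72567a
25%: (137 − 34.25 = 102.75→103, 104 − 26 = 78→78, 147 − 36.75 = 110.25→110) → #674e6e
49%: (137 − 67.13 = 69.87→70, 104 − 50.96 = 53.04→53, 147 − 72.03 = 74.97→75) → #46354b
79%: (137 − 108.23 = 28.77→29, 104 − 82.16 = 21.84→22, 147 − 116.13 = 30.87→31) → #1d161f

#7a5d83, #72567a, #674e6e, #46354b, #1d161f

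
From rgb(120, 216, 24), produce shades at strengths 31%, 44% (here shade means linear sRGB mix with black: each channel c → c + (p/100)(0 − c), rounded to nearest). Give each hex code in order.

#539511, #43790d

31%: (120 − 37.2 = 82.8→83, 216 − 66.96 = 149.04→149, 24 − 7.44 = 16.56→17) → #539511
44%: (120 − 52.8 = 67.2→67, 216 − 95.04 = 120.96→121, 24 − 10.56 = 13.44→13) → #43790d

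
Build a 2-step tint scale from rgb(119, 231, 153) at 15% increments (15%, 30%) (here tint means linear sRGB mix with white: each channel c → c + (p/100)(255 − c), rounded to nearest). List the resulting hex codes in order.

15%: (119 + 20.4 = 139.4→139, 231 + 3.6 = 234.6→235, 153 + 15.3 = 168.3→168) → #8beba8
30%: (119 + 40.8 = 159.8→160, 231 + 7.2 = 238.2→238, 153 + 30.6 = 183.6→184) → #a0eeb8

#8beba8, #a0eeb8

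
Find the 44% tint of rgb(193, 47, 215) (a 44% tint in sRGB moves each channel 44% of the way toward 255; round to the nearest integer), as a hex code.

Per channel, c → c + 0.44(255 − c):
  R: 193 + 0.44×(255−193) = 193 + 27.28 = 220.28 → 220
  G: 47 + 91.52 = 138.52 → 139
  B: 215 + 0.44×(255−215) = 215 + 17.6 = 232.6 → 233
rgb(220, 139, 233) = #DC8BE9.

#DC8BE9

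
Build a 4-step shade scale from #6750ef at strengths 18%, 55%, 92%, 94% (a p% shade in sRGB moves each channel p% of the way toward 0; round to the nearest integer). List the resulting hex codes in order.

#5442c4, #2e246c, #080613, #06050e

#6750ef is rgb(103, 80, 239).
18%: (103 − 18.54 = 84.46→84, 80 − 14.4 = 65.6→66, 239 − 43.02 = 195.98→196) → #5442c4
55%: (103 − 56.65 = 46.35→46, 80 − 44 = 36→36, 239 − 131.45 = 107.55→108) → #2e246c
92%: (103 − 94.76 = 8.24→8, 80 − 73.6 = 6.4→6, 239 − 219.88 = 19.12→19) → #080613
94%: (103 − 96.82 = 6.18→6, 80 − 75.2 = 4.8→5, 239 − 224.66 = 14.34→14) → #06050e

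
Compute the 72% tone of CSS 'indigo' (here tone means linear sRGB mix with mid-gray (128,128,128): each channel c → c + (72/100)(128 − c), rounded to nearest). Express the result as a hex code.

CSS indigo is rgb(75, 0, 130).
Lerp each channel 72% toward 128:
  R: 75 + 0.72×(128−75) = 75 + 38.16 = 113.16 → 113
  G: 0 + 92.16 = 92.16 → 92
  B: 130 + 0.72×(128−130) = 130 − 1.44 = 128.56 → 129
rgb(113, 92, 129) = #715C81.

#715C81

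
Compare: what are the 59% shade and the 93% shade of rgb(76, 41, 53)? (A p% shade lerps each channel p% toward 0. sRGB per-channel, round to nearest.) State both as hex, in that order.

#1f1116, #050304

59% shade:
  R: 76 − 44.84 = 31.16 → 31
  G: 41 − 24.19 = 16.81 → 17
  B: 53 − 31.27 = 21.73 → 22
  → #1f1116
93% shade:
  R: 76 + 0.93×(0−76) = 76 − 70.68 = 5.32 → 5
  G: 41 − 38.13 = 2.87 → 3
  B: 53 − 49.29 = 3.71 → 4
  → #050304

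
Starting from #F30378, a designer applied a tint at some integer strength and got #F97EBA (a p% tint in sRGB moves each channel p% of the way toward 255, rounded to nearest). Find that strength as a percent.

#F30378 is rgb(243, 3, 120); #F97EBA is rgb(249, 126, 186).
On the G channel (widest range): 126 ≈ 3 + (p/100)(255 − 3), so p ≈ 100×(126 − 3)/(255 − 3) = 12300/252 = 48.81.
p = 49 reproduces all three channels after rounding.

49%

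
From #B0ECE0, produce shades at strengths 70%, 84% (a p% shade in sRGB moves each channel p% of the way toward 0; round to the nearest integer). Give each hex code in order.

#354743, #1C2624

#B0ECE0 is rgb(176, 236, 224).
70%: (176 − 123.2 = 52.8→53, 236 − 165.2 = 70.8→71, 224 − 156.8 = 67.2→67) → #354743
84%: (176 − 147.84 = 28.16→28, 236 − 198.24 = 37.76→38, 224 − 188.16 = 35.84→36) → #1C2624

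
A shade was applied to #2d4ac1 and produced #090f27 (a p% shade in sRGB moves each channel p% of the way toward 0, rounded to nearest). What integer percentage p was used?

#2d4ac1 is rgb(45, 74, 193); #090f27 is rgb(9, 15, 39).
On the B channel (widest range): 39 ≈ 193 + (p/100)(0 − 193), so p ≈ 100×(39 − 193)/(0 − 193) = -15400/-193 = 79.79.
p = 80 reproduces all three channels after rounding.

80%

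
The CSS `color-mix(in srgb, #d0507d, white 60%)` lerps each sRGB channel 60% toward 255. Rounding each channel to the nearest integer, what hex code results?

#ecb9cb

#d0507d is rgb(208, 80, 125).
Lerp each channel 60% toward 255:
  R: 208 + 28.2 = 236.2 → 236
  G: 80 + 0.6×(255−80) = 80 + 105 = 185 → 185
  B: 125 + 0.6×(255−125) = 125 + 78 = 203 → 203
rgb(236, 185, 203) = #ecb9cb.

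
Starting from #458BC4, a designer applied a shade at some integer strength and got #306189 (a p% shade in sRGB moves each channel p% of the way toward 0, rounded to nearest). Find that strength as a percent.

#458BC4 is rgb(69, 139, 196); #306189 is rgb(48, 97, 137).
On the B channel (widest range): 137 ≈ 196 + (p/100)(0 − 196), so p ≈ 100×(137 − 196)/(0 − 196) = -5900/-196 = 30.10.
p = 30 reproduces all three channels after rounding.

30%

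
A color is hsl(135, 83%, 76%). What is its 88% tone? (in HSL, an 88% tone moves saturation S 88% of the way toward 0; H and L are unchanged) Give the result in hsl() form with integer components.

S moves 88% from 83 toward 0: 83 − 73.04 = 9.96 → 10.
H and L are unchanged.

hsl(135, 10%, 76%)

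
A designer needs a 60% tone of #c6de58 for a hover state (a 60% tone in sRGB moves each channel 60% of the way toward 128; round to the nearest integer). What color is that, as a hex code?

#c6de58 is rgb(198, 222, 88).
A 60% tone moves each channel 60% toward 128:
  R: 198 + 0.6×(128−198) = 198 − 42 = 156 → 156
  G: 222 + 0.6×(128−222) = 222 − 56.4 = 165.6 → 166
  B: 88 + 0.6×(128−88) = 88 + 24 = 112 → 112
rgb(156, 166, 112) = #9ca670.

#9ca670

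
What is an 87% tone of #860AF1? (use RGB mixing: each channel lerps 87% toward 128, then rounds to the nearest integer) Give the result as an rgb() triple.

#860AF1 is rgb(134, 10, 241).
An 87% tone moves each channel 87% toward 128:
  R: 134 − 5.22 = 128.78 → 129
  G: 10 + 102.66 = 112.66 → 113
  B: 241 − 98.31 = 142.69 → 143

rgb(129, 113, 143)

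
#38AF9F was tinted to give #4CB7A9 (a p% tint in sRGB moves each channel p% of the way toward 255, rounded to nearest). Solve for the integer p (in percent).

#38AF9F is rgb(56, 175, 159); #4CB7A9 is rgb(76, 183, 169).
On the R channel (widest range): 76 ≈ 56 + (p/100)(255 − 56), so p ≈ 100×(76 − 56)/(255 − 56) = 2000/199 = 10.05.
p = 10 reproduces all three channels after rounding.

10%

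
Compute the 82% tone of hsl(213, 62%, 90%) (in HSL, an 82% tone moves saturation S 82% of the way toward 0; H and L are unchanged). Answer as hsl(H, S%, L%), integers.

hsl(213, 11%, 90%)

S moves 82% from 62 toward 0: 62 − 50.84 = 11.16 → 11.
H and L are unchanged.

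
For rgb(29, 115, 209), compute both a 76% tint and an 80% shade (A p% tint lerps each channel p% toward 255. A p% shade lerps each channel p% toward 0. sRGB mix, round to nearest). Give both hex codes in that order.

#C9DDF4, #06172A

76% tint:
  R: 29 + 171.76 = 200.76 → 201
  G: 115 + 0.76×(255−115) = 115 + 106.4 = 221.4 → 221
  B: 209 + 0.76×(255−209) = 209 + 34.96 = 243.96 → 244
  → #C9DDF4
80% shade:
  R: 29 − 23.2 = 5.8 → 6
  G: 115 + 0.8×(0−115) = 115 − 92 = 23 → 23
  B: 209 + 0.8×(0−209) = 209 − 167.2 = 41.8 → 42
  → #06172A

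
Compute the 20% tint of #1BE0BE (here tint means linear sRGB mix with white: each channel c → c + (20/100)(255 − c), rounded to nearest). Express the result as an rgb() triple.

rgb(73, 230, 203)

#1BE0BE is rgb(27, 224, 190).
Lerp each channel 20% toward 255:
  R: 27 + 0.2×(255−27) = 27 + 45.6 = 72.6 → 73
  G: 224 + 0.2×(255−224) = 224 + 6.2 = 230.2 → 230
  B: 190 + 13 = 203 → 203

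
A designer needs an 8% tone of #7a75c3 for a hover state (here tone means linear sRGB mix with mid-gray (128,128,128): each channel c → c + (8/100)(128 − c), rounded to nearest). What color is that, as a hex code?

#7a76be

#7a75c3 is rgb(122, 117, 195).
An 8% tone moves each channel 8% toward 128:
  R: 122 + 0.48 = 122.48 → 122
  G: 117 + 0.88 = 117.88 → 118
  B: 195 + 0.08×(128−195) = 195 − 5.36 = 189.64 → 190
rgb(122, 118, 190) = #7a76be.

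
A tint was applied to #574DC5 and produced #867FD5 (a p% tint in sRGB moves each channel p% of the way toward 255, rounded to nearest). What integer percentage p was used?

#574DC5 is rgb(87, 77, 197); #867FD5 is rgb(134, 127, 213).
On the G channel (widest range): 127 ≈ 77 + (p/100)(255 − 77), so p ≈ 100×(127 − 77)/(255 − 77) = 5000/178 = 28.09.
p = 28 reproduces all three channels after rounding.

28%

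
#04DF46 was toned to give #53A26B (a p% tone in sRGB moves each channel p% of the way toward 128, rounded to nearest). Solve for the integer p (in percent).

64%

#04DF46 is rgb(4, 223, 70); #53A26B is rgb(83, 162, 107).
On the R channel (widest range): 83 ≈ 4 + (p/100)(128 − 4), so p ≈ 100×(83 − 4)/(128 − 4) = 7900/124 = 63.71.
p = 64 reproduces all three channels after rounding.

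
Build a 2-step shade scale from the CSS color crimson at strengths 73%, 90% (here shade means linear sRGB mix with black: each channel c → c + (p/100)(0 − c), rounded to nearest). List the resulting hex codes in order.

CSS crimson is rgb(220, 20, 60).
73%: (220 − 160.6 = 59.4→59, 20 − 14.6 = 5.4→5, 60 − 43.8 = 16.2→16) → #3B0510
90%: (220 − 198 = 22→22, 20 − 18 = 2→2, 60 − 54 = 6→6) → #160206

#3B0510, #160206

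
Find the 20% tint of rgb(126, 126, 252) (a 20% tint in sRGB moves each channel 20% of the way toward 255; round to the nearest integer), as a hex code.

A 20% tint moves each channel 20% toward 255:
  R: 126 + 25.8 = 151.8 → 152
  G: 126 + 0.2×(255−126) = 126 + 25.8 = 151.8 → 152
  B: 252 + 0.2×(255−252) = 252 + 0.6 = 252.6 → 253
rgb(152, 152, 253) = #9898FD.

#9898FD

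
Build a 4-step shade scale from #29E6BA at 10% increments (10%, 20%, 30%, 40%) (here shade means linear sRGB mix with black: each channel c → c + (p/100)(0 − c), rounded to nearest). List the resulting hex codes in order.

#25CFA7, #21B895, #1DA182, #198A70

#29E6BA is rgb(41, 230, 186).
10%: (41 − 4.1 = 36.9→37, 230 − 23 = 207→207, 186 − 18.6 = 167.4→167) → #25CFA7
20%: (41 − 8.2 = 32.8→33, 230 − 46 = 184→184, 186 − 37.2 = 148.8→149) → #21B895
30%: (41 − 12.3 = 28.7→29, 230 − 69 = 161→161, 186 − 55.8 = 130.2→130) → #1DA182
40%: (41 − 16.4 = 24.6→25, 230 − 92 = 138→138, 186 − 74.4 = 111.6→112) → #198A70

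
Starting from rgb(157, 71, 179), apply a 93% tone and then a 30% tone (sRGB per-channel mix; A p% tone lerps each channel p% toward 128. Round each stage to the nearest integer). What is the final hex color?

A 93% tone moves each channel 93% toward 128:
  R: 157 + 0.93×(128−157) = 157 − 26.97 = 130.03 → 130
  G: 71 + 53.01 = 124.01 → 124
  B: 179 + 0.93×(128−179) = 179 − 47.43 = 131.57 → 132
After the tone: rgb(130, 124, 132) = #827C84.
A 30% tone moves each channel 30% toward 128:
  R: 130 + 0.3×(128−130) = 130 − 0.6 = 129.4 → 129
  G: 124 + 0.3×(128−124) = 124 + 1.2 = 125.2 → 125
  B: 132 + 0.3×(128−132) = 132 − 1.2 = 130.8 → 131
rgb(129, 125, 131) = #817D83.

#817D83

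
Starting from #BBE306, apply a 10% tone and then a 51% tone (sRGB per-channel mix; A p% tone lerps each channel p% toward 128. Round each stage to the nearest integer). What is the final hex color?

#BBE306 is rgb(187, 227, 6).
Per channel, c → c + 0.1(128 − c):
  R: 187 + 0.1×(128−187) = 187 − 5.9 = 181.1 → 181
  G: 227 + 0.1×(128−227) = 227 − 9.9 = 217.1 → 217
  B: 6 + 0.1×(128−6) = 6 + 12.2 = 18.2 → 18
After the tone: rgb(181, 217, 18) = #B5D912.
A 51% tone moves each channel 51% toward 128:
  R: 181 − 27.03 = 153.97 → 154
  G: 217 + 0.51×(128−217) = 217 − 45.39 = 171.61 → 172
  B: 18 + 0.51×(128−18) = 18 + 56.1 = 74.1 → 74
rgb(154, 172, 74) = #9AAC4A.

#9AAC4A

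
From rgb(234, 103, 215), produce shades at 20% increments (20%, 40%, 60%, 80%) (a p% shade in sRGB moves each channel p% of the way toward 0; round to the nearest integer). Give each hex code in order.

#bb52ac, #8c3e81, #5e2956, #2f152b

20%: (234 − 46.8 = 187.2→187, 103 − 20.6 = 82.4→82, 215 − 43 = 172→172) → #bb52ac
40%: (234 − 93.6 = 140.4→140, 103 − 41.2 = 61.8→62, 215 − 86 = 129→129) → #8c3e81
60%: (234 − 140.4 = 93.6→94, 103 − 61.8 = 41.2→41, 215 − 129 = 86→86) → #5e2956
80%: (234 − 187.2 = 46.8→47, 103 − 82.4 = 20.6→21, 215 − 172 = 43→43) → #2f152b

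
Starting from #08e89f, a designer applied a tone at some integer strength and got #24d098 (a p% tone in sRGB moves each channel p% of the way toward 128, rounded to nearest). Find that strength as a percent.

23%

#08e89f is rgb(8, 232, 159); #24d098 is rgb(36, 208, 152).
On the R channel (widest range): 36 ≈ 8 + (p/100)(128 − 8), so p ≈ 100×(36 − 8)/(128 − 8) = 2800/120 = 23.33.
p = 23 reproduces all three channels after rounding.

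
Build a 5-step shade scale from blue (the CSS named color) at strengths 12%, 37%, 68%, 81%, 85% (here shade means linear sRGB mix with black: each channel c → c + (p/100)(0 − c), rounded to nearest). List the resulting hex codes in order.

#0000E0, #0000A1, #000052, #000030, #000026

CSS blue is rgb(0, 0, 255).
12%: (0→0, 0→0, 255 − 30.6 = 224.4→224) → #0000E0
37%: (0→0, 0→0, 255 − 94.35 = 160.65→161) → #0000A1
68%: (0→0, 0→0, 255 − 173.4 = 81.6→82) → #000052
81%: (0→0, 0→0, 255 − 206.55 = 48.45→48) → #000030
85%: (0→0, 0→0, 255 − 216.75 = 38.25→38) → #000026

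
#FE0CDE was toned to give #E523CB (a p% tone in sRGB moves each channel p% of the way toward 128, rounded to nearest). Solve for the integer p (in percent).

20%

#FE0CDE is rgb(254, 12, 222); #E523CB is rgb(229, 35, 203).
On the R channel (widest range): 229 ≈ 254 + (p/100)(128 − 254), so p ≈ 100×(229 − 254)/(128 − 254) = -2500/-126 = 19.84.
p = 20 reproduces all three channels after rounding.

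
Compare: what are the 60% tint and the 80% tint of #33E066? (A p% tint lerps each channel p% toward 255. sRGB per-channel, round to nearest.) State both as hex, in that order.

#33E066 is rgb(51, 224, 102).
60% tint:
  R: 51 + 0.6×(255−51) = 51 + 122.4 = 173.4 → 173
  G: 224 + 0.6×(255−224) = 224 + 18.6 = 242.6 → 243
  B: 102 + 0.6×(255−102) = 102 + 91.8 = 193.8 → 194
  → #ADF3C2
80% tint:
  R: 51 + 163.2 = 214.2 → 214
  G: 224 + 24.8 = 248.8 → 249
  B: 102 + 122.4 = 224.4 → 224
  → #D6F9E0

#ADF3C2, #D6F9E0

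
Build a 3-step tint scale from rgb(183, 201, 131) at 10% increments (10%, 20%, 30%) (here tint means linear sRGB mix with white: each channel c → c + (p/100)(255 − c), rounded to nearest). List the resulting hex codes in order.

10%: (183 + 7.2 = 190.2→190, 201 + 5.4 = 206.4→206, 131 + 12.4 = 143.4→143) → #bece8f
20%: (183 + 14.4 = 197.4→197, 201 + 10.8 = 211.8→212, 131 + 24.8 = 155.8→156) → #c5d49c
30%: (183 + 21.6 = 204.6→205, 201 + 16.2 = 217.2→217, 131 + 37.2 = 168.2→168) → #cdd9a8

#bece8f, #c5d49c, #cdd9a8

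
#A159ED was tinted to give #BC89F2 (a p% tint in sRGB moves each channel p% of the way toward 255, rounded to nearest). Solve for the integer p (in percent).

29%

#A159ED is rgb(161, 89, 237); #BC89F2 is rgb(188, 137, 242).
On the G channel (widest range): 137 ≈ 89 + (p/100)(255 − 89), so p ≈ 100×(137 − 89)/(255 − 89) = 4800/166 = 28.92.
p = 29 reproduces all three channels after rounding.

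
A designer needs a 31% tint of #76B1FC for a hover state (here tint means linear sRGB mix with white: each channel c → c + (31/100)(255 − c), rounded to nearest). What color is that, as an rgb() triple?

#76B1FC is rgb(118, 177, 252).
A 31% tint moves each channel 31% toward 255:
  R: 118 + 0.31×(255−118) = 118 + 42.47 = 160.47 → 160
  G: 177 + 24.18 = 201.18 → 201
  B: 252 + 0.31×(255−252) = 252 + 0.93 = 252.93 → 253

rgb(160, 201, 253)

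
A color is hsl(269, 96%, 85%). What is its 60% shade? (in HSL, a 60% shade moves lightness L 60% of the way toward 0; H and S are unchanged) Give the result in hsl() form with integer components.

L moves 60% from 85 toward 0: 85 − 51 = 34 → 34.
H and S are unchanged.

hsl(269, 96%, 34%)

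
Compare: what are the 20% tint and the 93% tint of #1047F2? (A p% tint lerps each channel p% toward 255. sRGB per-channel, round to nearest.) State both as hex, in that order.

#1047F2 is rgb(16, 71, 242).
20% tint:
  R: 16 + 47.8 = 63.8 → 64
  G: 71 + 36.8 = 107.8 → 108
  B: 242 + 2.6 = 244.6 → 245
  → #406CF5
93% tint:
  R: 16 + 222.27 = 238.27 → 238
  G: 71 + 0.93×(255−71) = 71 + 171.12 = 242.12 → 242
  B: 242 + 0.93×(255−242) = 242 + 12.09 = 254.09 → 254
  → #EEF2FE

#406CF5, #EEF2FE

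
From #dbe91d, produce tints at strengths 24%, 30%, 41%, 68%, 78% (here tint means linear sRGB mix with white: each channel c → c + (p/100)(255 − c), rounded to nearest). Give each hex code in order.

#dbe91d is rgb(219, 233, 29).
24%: (219 + 8.64 = 227.64→228, 233 + 5.28 = 238.28→238, 29 + 54.24 = 83.24→83) → #e4ee53
30%: (219 + 10.8 = 229.8→230, 233 + 6.6 = 239.6→240, 29 + 67.8 = 96.8→97) → #e6f061
41%: (219 + 14.76 = 233.76→234, 233 + 9.02 = 242.02→242, 29 + 92.66 = 121.66→122) → #eaf27a
68%: (219 + 24.48 = 243.48→243, 233 + 14.96 = 247.96→248, 29 + 153.68 = 182.68→183) → #f3f8b7
78%: (219 + 28.08 = 247.08→247, 233 + 17.16 = 250.16→250, 29 + 176.28 = 205.28→205) → #f7facd

#e4ee53, #e6f061, #eaf27a, #f3f8b7, #f7facd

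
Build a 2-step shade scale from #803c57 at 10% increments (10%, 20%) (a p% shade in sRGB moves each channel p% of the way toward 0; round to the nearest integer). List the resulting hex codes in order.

#73364e, #663046

#803c57 is rgb(128, 60, 87).
10%: (128 − 12.8 = 115.2→115, 60 − 6 = 54→54, 87 − 8.7 = 78.3→78) → #73364e
20%: (128 − 25.6 = 102.4→102, 60 − 12 = 48→48, 87 − 17.4 = 69.6→70) → #663046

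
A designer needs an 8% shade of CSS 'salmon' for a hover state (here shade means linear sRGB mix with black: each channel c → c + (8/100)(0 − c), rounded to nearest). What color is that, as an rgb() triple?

rgb(230, 118, 105)

CSS salmon is rgb(250, 128, 114).
An 8% shade moves each channel 8% toward 0:
  R: 250 − 20 = 230 → 230
  G: 128 + 0.08×(0−128) = 128 − 10.24 = 117.76 → 118
  B: 114 − 9.12 = 104.88 → 105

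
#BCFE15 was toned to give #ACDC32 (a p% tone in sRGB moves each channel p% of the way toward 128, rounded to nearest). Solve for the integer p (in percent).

27%

#BCFE15 is rgb(188, 254, 21); #ACDC32 is rgb(172, 220, 50).
On the G channel (widest range): 220 ≈ 254 + (p/100)(128 − 254), so p ≈ 100×(220 − 254)/(128 − 254) = -3400/-126 = 26.98.
p = 27 reproduces all three channels after rounding.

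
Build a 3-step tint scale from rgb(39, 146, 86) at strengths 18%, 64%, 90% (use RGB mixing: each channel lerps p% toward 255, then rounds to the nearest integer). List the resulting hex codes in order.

#4EA674, #B1D8C2, #E9F4EE

18%: (39 + 38.88 = 77.88→78, 146 + 19.62 = 165.62→166, 86 + 30.42 = 116.42→116) → #4EA674
64%: (39 + 138.24 = 177.24→177, 146 + 69.76 = 215.76→216, 86 + 108.16 = 194.16→194) → #B1D8C2
90%: (39 + 194.4 = 233.4→233, 146 + 98.1 = 244.1→244, 86 + 152.1 = 238.1→238) → #E9F4EE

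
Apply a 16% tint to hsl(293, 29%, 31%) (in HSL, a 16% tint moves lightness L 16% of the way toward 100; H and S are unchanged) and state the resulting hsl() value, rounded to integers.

hsl(293, 29%, 42%)

L moves 16% from 31 toward 100: 31 + 11.04 = 42.04 → 42.
H and S are unchanged.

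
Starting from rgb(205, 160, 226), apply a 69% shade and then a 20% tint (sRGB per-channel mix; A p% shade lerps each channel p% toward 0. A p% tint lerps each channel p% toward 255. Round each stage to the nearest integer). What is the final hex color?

#665B6B

A 69% shade moves each channel 69% toward 0:
  R: 205 − 141.45 = 63.55 → 64
  G: 160 − 110.4 = 49.6 → 50
  B: 226 − 155.94 = 70.06 → 70
After the shade: rgb(64, 50, 70) = #403246.
Lerp each channel 20% toward 255:
  R: 64 + 38.2 = 102.2 → 102
  G: 50 + 0.2×(255−50) = 50 + 41 = 91 → 91
  B: 70 + 37 = 107 → 107
rgb(102, 91, 107) = #665B6B.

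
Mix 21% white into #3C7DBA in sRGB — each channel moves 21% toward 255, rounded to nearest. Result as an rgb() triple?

rgb(101, 152, 200)

#3C7DBA is rgb(60, 125, 186).
Per channel, c → c + 0.21(255 − c):
  R: 60 + 40.95 = 100.95 → 101
  G: 125 + 0.21×(255−125) = 125 + 27.3 = 152.3 → 152
  B: 186 + 14.49 = 200.49 → 200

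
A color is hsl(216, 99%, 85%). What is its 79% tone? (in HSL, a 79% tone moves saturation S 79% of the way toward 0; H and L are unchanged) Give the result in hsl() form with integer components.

hsl(216, 21%, 85%)

S moves 79% from 99 toward 0: 99 − 78.21 = 20.79 → 21.
H and L are unchanged.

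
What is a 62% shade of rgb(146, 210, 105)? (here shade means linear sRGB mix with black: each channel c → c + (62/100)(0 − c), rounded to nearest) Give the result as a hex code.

#375028

Per channel, c → c + 0.62(0 − c):
  R: 146 − 90.52 = 55.48 → 55
  G: 210 + 0.62×(0−210) = 210 − 130.2 = 79.8 → 80
  B: 105 − 65.1 = 39.9 → 40
rgb(55, 80, 40) = #375028.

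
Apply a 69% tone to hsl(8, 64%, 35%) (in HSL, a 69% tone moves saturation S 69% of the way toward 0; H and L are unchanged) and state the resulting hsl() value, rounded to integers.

hsl(8, 20%, 35%)

S moves 69% from 64 toward 0: 64 − 44.16 = 19.84 → 20.
H and L are unchanged.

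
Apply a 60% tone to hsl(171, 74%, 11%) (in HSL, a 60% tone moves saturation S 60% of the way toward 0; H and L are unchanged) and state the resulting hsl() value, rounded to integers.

S moves 60% from 74 toward 0: 74 − 44.4 = 29.6 → 30.
H and L are unchanged.

hsl(171, 30%, 11%)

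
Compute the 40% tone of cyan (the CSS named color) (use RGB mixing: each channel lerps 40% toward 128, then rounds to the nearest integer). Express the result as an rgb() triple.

CSS cyan is rgb(0, 255, 255).
Per channel, c → c + 0.4(128 − c):
  R: 0 + 0.4×(128−0) = 0 + 51.2 = 51.2 → 51
  G: 255 + 0.4×(128−255) = 255 − 50.8 = 204.2 → 204
  B: 255 + 0.4×(128−255) = 255 − 50.8 = 204.2 → 204

rgb(51, 204, 204)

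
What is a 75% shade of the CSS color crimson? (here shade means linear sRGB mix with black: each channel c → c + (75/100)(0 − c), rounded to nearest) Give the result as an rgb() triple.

CSS crimson is rgb(220, 20, 60).
Per channel, c → c + 0.75(0 − c):
  R: 220 + 0.75×(0−220) = 220 − 165 = 55 → 55
  G: 20 + 0.75×(0−20) = 20 − 15 = 5 → 5
  B: 60 + 0.75×(0−60) = 60 − 45 = 15 → 15

rgb(55, 5, 15)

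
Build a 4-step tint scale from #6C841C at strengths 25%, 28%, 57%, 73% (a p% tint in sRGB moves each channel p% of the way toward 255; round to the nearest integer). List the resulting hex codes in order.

#91A355, #95A65C, #C0CA9D, #D7DEC2

#6C841C is rgb(108, 132, 28).
25%: (108 + 36.75 = 144.75→145, 132 + 30.75 = 162.75→163, 28 + 56.75 = 84.75→85) → #91A355
28%: (108 + 41.16 = 149.16→149, 132 + 34.44 = 166.44→166, 28 + 63.56 = 91.56→92) → #95A65C
57%: (108 + 83.79 = 191.79→192, 132 + 70.11 = 202.11→202, 28 + 129.39 = 157.39→157) → #C0CA9D
73%: (108 + 107.31 = 215.31→215, 132 + 89.79 = 221.79→222, 28 + 165.71 = 193.71→194) → #D7DEC2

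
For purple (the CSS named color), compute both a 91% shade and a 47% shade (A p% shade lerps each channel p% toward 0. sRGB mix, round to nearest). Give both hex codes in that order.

#0C000C, #440044

CSS purple is rgb(128, 0, 128).
91% shade:
  R: 128 + 0.91×(0−128) = 128 − 116.48 = 11.52 → 12
  G: 0 + 0.91×(0−0) = 0 + 0 = 0 → 0
  B: 128 − 116.48 = 11.52 → 12
  → #0C000C
47% shade:
  R: 128 − 60.16 = 67.84 → 68
  G: 0 + 0 = 0 → 0
  B: 128 + 0.47×(0−128) = 128 − 60.16 = 67.84 → 68
  → #440044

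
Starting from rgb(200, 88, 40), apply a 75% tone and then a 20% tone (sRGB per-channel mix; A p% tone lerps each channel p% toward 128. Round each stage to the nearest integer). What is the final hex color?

Lerp each channel 75% toward 128:
  R: 200 + 0.75×(128−200) = 200 − 54 = 146 → 146
  G: 88 + 0.75×(128−88) = 88 + 30 = 118 → 118
  B: 40 + 0.75×(128−40) = 40 + 66 = 106 → 106
After the tone: rgb(146, 118, 106) = #92766A.
Per channel, c → c + 0.2(128 − c):
  R: 146 − 3.6 = 142.4 → 142
  G: 118 + 0.2×(128−118) = 118 + 2 = 120 → 120
  B: 106 + 0.2×(128−106) = 106 + 4.4 = 110.4 → 110
rgb(142, 120, 110) = #8E786E.

#8E786E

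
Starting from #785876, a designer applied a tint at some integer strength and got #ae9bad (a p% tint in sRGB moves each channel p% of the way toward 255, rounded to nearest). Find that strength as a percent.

#785876 is rgb(120, 88, 118); #ae9bad is rgb(174, 155, 173).
On the G channel (widest range): 155 ≈ 88 + (p/100)(255 − 88), so p ≈ 100×(155 − 88)/(255 − 88) = 6700/167 = 40.12.
p = 40 reproduces all three channels after rounding.

40%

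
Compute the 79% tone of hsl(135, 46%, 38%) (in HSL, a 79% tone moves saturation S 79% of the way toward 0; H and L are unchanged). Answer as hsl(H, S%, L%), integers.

S moves 79% from 46 toward 0: 46 − 36.34 = 9.66 → 10.
H and L are unchanged.

hsl(135, 10%, 38%)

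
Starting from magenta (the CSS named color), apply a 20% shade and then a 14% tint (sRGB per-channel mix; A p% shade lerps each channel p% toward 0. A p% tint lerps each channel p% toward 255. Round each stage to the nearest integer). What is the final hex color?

CSS magenta is rgb(255, 0, 255).
A 20% shade moves each channel 20% toward 0:
  R: 255 + 0.2×(0−255) = 255 − 51 = 204 → 204
  G: 0 + 0 = 0 → 0
  B: 255 + 0.2×(0−255) = 255 − 51 = 204 → 204
After the shade: rgb(204, 0, 204) = #CC00CC.
Lerp each channel 14% toward 255:
  R: 204 + 0.14×(255−204) = 204 + 7.14 = 211.14 → 211
  G: 0 + 0.14×(255−0) = 0 + 35.7 = 35.7 → 36
  B: 204 + 0.14×(255−204) = 204 + 7.14 = 211.14 → 211
rgb(211, 36, 211) = #D324D3.

#D324D3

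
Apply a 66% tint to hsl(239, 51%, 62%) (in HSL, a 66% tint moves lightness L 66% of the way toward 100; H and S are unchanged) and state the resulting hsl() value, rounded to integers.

hsl(239, 51%, 87%)

L moves 66% from 62 toward 100: 62 + 25.08 = 87.08 → 87.
H and S are unchanged.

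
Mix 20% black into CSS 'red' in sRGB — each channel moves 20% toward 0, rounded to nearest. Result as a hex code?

CSS red is rgb(255, 0, 0).
Lerp each channel 20% toward 0:
  R: 255 + 0.2×(0−255) = 255 − 51 = 204 → 204
  G: 0 + 0.2×(0−0) = 0 + 0 = 0 → 0
  B: 0 + 0.2×(0−0) = 0 + 0 = 0 → 0
rgb(204, 0, 0) = #CC0000.

#CC0000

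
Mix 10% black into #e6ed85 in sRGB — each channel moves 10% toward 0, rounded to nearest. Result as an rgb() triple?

rgb(207, 213, 120)

#e6ed85 is rgb(230, 237, 133).
Per channel, c → c + 0.1(0 − c):
  R: 230 − 23 = 207 → 207
  G: 237 − 23.7 = 213.3 → 213
  B: 133 + 0.1×(0−133) = 133 − 13.3 = 119.7 → 120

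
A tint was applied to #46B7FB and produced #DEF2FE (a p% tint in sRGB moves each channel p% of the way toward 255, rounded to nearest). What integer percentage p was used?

82%

#46B7FB is rgb(70, 183, 251); #DEF2FE is rgb(222, 242, 254).
On the R channel (widest range): 222 ≈ 70 + (p/100)(255 − 70), so p ≈ 100×(222 − 70)/(255 − 70) = 15200/185 = 82.16.
p = 82 reproduces all three channels after rounding.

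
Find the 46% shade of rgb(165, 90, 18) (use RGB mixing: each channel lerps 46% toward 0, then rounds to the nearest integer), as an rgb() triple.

A 46% shade moves each channel 46% toward 0:
  R: 165 + 0.46×(0−165) = 165 − 75.9 = 89.1 → 89
  G: 90 + 0.46×(0−90) = 90 − 41.4 = 48.6 → 49
  B: 18 − 8.28 = 9.72 → 10

rgb(89, 49, 10)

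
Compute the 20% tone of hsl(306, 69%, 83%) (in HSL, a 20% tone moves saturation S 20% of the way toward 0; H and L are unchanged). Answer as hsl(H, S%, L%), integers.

hsl(306, 55%, 83%)

S moves 20% from 69 toward 0: 69 − 13.8 = 55.2 → 55.
H and L are unchanged.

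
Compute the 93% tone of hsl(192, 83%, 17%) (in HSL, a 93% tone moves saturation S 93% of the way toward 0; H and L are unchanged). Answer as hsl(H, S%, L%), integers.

hsl(192, 6%, 17%)

S moves 93% from 83 toward 0: 83 − 77.19 = 5.81 → 6.
H and L are unchanged.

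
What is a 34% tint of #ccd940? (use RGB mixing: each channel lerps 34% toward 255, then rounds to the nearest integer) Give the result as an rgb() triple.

rgb(221, 230, 129)

#ccd940 is rgb(204, 217, 64).
Lerp each channel 34% toward 255:
  R: 204 + 0.34×(255−204) = 204 + 17.34 = 221.34 → 221
  G: 217 + 0.34×(255−217) = 217 + 12.92 = 229.92 → 230
  B: 64 + 0.34×(255−64) = 64 + 64.94 = 128.94 → 129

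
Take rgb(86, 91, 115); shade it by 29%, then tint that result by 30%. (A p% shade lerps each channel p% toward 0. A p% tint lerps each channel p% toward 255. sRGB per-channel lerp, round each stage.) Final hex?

#777a86

A 29% shade moves each channel 29% toward 0:
  R: 86 + 0.29×(0−86) = 86 − 24.94 = 61.06 → 61
  G: 91 − 26.39 = 64.61 → 65
  B: 115 + 0.29×(0−115) = 115 − 33.35 = 81.65 → 82
After the shade: rgb(61, 65, 82) = #3d4152.
Lerp each channel 30% toward 255:
  R: 61 + 0.3×(255−61) = 61 + 58.2 = 119.2 → 119
  G: 65 + 0.3×(255−65) = 65 + 57 = 122 → 122
  B: 82 + 0.3×(255−82) = 82 + 51.9 = 133.9 → 134
rgb(119, 122, 134) = #777a86.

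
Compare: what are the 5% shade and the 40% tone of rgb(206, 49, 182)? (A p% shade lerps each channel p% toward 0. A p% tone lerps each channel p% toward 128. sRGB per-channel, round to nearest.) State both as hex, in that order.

5% shade:
  R: 206 + 0.05×(0−206) = 206 − 10.3 = 195.7 → 196
  G: 49 + 0.05×(0−49) = 49 − 2.45 = 46.55 → 47
  B: 182 + 0.05×(0−182) = 182 − 9.1 = 172.9 → 173
  → #C42FAD
40% tone:
  R: 206 + 0.4×(128−206) = 206 − 31.2 = 174.8 → 175
  G: 49 + 0.4×(128−49) = 49 + 31.6 = 80.6 → 81
  B: 182 + 0.4×(128−182) = 182 − 21.6 = 160.4 → 160
  → #AF51A0

#C42FAD, #AF51A0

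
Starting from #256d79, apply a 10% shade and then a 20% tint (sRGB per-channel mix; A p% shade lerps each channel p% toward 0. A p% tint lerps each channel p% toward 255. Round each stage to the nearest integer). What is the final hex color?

#4d818a

#256d79 is rgb(37, 109, 121).
Per channel, c → c + 0.1(0 − c):
  R: 37 + 0.1×(0−37) = 37 − 3.7 = 33.3 → 33
  G: 109 + 0.1×(0−109) = 109 − 10.9 = 98.1 → 98
  B: 121 + 0.1×(0−121) = 121 − 12.1 = 108.9 → 109
After the shade: rgb(33, 98, 109) = #21626d.
Per channel, c → c + 0.2(255 − c):
  R: 33 + 44.4 = 77.4 → 77
  G: 98 + 31.4 = 129.4 → 129
  B: 109 + 0.2×(255−109) = 109 + 29.2 = 138.2 → 138
rgb(77, 129, 138) = #4d818a.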